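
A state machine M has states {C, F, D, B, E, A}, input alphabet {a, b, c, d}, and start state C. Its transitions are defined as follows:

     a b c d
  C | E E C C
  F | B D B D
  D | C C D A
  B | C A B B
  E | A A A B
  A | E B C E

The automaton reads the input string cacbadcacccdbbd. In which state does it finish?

E

C → C → E → A → B → C → C → C → E → A → C → C → C → E → A → E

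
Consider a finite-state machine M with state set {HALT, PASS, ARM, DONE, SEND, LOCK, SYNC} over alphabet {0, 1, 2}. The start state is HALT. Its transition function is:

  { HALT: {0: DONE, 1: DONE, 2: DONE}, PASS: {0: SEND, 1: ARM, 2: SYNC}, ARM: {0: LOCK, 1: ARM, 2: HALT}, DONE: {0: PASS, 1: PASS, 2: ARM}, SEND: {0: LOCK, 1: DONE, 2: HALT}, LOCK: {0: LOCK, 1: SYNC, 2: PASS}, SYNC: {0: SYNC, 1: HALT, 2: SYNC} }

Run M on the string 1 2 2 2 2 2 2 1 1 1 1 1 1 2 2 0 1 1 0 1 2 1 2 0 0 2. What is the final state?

HALT → DONE → ARM → HALT → DONE → ARM → HALT → DONE → PASS → ARM → ARM → ARM → ARM → ARM → HALT → DONE → PASS → ARM → ARM → LOCK → SYNC → SYNC → HALT → DONE → PASS → SEND → HALT

HALT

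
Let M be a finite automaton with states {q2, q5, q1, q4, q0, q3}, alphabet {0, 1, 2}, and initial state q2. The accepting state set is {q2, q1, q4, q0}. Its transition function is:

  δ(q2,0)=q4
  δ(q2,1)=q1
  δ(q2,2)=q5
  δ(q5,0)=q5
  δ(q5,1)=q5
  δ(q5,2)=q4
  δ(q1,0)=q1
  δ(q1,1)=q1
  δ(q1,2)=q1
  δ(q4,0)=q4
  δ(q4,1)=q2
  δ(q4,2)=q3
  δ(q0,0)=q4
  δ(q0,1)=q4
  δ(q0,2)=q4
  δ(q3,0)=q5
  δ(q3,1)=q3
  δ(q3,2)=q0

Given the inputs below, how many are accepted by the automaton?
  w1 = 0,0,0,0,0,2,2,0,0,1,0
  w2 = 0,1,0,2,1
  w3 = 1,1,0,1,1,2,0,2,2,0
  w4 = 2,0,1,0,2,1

3

w1: Trace: q2 -0-> q4 -0-> q4 -0-> q4 -0-> q4 -0-> q4 -2-> q3 -2-> q0 -0-> q4 -0-> q4 -1-> q2 -0-> q4  → end q4, accepted
w2: Trace: q2 -0-> q4 -1-> q2 -0-> q4 -2-> q3 -1-> q3  → end q3, rejected
w3: Trace: q2 -1-> q1 -1-> q1 -0-> q1 -1-> q1 -1-> q1 -2-> q1 -0-> q1 -2-> q1 -2-> q1 -0-> q1  → end q1, accepted
w4: Trace: q2 -2-> q5 -0-> q5 -1-> q5 -0-> q5 -2-> q4 -1-> q2  → end q2, accepted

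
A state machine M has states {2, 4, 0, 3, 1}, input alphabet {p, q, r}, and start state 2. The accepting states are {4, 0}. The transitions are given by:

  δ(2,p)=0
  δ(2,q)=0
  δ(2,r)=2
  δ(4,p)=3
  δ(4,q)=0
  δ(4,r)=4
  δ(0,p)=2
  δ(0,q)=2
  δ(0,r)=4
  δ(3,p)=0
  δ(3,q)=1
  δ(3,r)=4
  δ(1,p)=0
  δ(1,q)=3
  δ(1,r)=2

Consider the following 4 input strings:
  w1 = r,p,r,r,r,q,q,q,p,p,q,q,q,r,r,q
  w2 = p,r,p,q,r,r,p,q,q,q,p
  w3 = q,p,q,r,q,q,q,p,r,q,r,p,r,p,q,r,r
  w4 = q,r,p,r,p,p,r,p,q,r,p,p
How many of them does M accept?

w1:
  start at 2
  read 'r': 2 → 2
  read 'p': 2 → 0
  read 'r': 0 → 4
  read 'r': 4 → 4
  read 'r': 4 → 4
  read 'q': 4 → 0
  read 'q': 0 → 2
  read 'q': 2 → 0
  read 'p': 0 → 2
  read 'p': 2 → 0
  read 'q': 0 → 2
  read 'q': 2 → 0
  read 'q': 0 → 2
  read 'r': 2 → 2
  read 'r': 2 → 2
  read 'q': 2 → 0
  end 0, accepted
w2:
  start at 2
  read 'p': 2 → 0
  read 'r': 0 → 4
  read 'p': 4 → 3
  read 'q': 3 → 1
  read 'r': 1 → 2
  read 'r': 2 → 2
  read 'p': 2 → 0
  read 'q': 0 → 2
  read 'q': 2 → 0
  read 'q': 0 → 2
  read 'p': 2 → 0
  end 0, accepted
w3:
  start at 2
  read 'q': 2 → 0
  read 'p': 0 → 2
  read 'q': 2 → 0
  read 'r': 0 → 4
  read 'q': 4 → 0
  read 'q': 0 → 2
  read 'q': 2 → 0
  read 'p': 0 → 2
  read 'r': 2 → 2
  read 'q': 2 → 0
  read 'r': 0 → 4
  read 'p': 4 → 3
  read 'r': 3 → 4
  read 'p': 4 → 3
  read 'q': 3 → 1
  read 'r': 1 → 2
  read 'r': 2 → 2
  end 2, rejected
w4:
  start at 2
  read 'q': 2 → 0
  read 'r': 0 → 4
  read 'p': 4 → 3
  read 'r': 3 → 4
  read 'p': 4 → 3
  read 'p': 3 → 0
  read 'r': 0 → 4
  read 'p': 4 → 3
  read 'q': 3 → 1
  read 'r': 1 → 2
  read 'p': 2 → 0
  read 'p': 0 → 2
  end 2, rejected

2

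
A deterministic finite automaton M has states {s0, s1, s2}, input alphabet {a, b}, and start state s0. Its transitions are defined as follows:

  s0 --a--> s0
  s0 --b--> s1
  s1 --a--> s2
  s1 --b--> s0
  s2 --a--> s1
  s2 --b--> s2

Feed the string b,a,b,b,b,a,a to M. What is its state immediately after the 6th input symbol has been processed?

Trace: s0 -b-> s1 -a-> s2 -b-> s2 -b-> s2 -b-> s2 -a-> s1
After 6 symbols: s1.

s1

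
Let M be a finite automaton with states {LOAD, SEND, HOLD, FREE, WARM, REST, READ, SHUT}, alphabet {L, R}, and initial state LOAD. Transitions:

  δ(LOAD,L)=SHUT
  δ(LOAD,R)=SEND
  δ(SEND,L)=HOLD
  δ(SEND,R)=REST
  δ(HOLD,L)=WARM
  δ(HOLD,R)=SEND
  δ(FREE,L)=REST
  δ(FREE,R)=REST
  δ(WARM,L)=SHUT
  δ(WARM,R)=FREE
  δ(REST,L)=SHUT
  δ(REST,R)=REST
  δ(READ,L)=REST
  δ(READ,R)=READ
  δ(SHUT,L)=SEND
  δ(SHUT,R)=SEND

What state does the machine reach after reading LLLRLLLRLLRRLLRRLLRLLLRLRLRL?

HOLD

start at LOAD
read 'L': LOAD → SHUT
read 'L': SHUT → SEND
read 'L': SEND → HOLD
read 'R': HOLD → SEND
read 'L': SEND → HOLD
read 'L': HOLD → WARM
read 'L': WARM → SHUT
read 'R': SHUT → SEND
read 'L': SEND → HOLD
read 'L': HOLD → WARM
read 'R': WARM → FREE
read 'R': FREE → REST
read 'L': REST → SHUT
read 'L': SHUT → SEND
read 'R': SEND → REST
read 'R': REST → REST
read 'L': REST → SHUT
read 'L': SHUT → SEND
read 'R': SEND → REST
read 'L': REST → SHUT
read 'L': SHUT → SEND
read 'L': SEND → HOLD
read 'R': HOLD → SEND
read 'L': SEND → HOLD
read 'R': HOLD → SEND
read 'L': SEND → HOLD
read 'R': HOLD → SEND
read 'L': SEND → HOLD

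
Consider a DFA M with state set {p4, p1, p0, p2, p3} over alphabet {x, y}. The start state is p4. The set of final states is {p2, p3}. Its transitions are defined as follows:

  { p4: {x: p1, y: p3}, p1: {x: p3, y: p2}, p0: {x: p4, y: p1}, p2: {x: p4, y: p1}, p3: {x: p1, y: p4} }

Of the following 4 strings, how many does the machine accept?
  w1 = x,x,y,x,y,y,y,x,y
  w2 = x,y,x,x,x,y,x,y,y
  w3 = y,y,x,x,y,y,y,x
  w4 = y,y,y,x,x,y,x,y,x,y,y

w1: p4 → p1 → p3 → p4 → p1 → p2 → p1 → p2 → p4 → p3  → end p3, accepted
w2: p4 → p1 → p2 → p4 → p1 → p3 → p4 → p1 → p2 → p1  → end p1, rejected
w3: p4 → p3 → p4 → p1 → p3 → p4 → p3 → p4 → p1  → end p1, rejected
w4: p4 → p3 → p4 → p3 → p1 → p3 → p4 → p1 → p2 → p4 → p3 → p4  → end p4, rejected

1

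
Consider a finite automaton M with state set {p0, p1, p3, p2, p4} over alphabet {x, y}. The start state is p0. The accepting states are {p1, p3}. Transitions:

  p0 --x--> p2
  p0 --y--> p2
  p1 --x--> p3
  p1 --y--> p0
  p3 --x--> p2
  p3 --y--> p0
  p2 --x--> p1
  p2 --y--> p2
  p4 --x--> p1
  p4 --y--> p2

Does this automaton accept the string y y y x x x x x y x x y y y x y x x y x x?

Trace: p0 -y-> p2 -y-> p2 -y-> p2 -x-> p1 -x-> p3 -x-> p2 -x-> p1 -x-> p3 -y-> p0 -x-> p2 -x-> p1 -y-> p0 -y-> p2 -y-> p2 -x-> p1 -y-> p0 -x-> p2 -x-> p1 -y-> p0 -x-> p2 -x-> p1
End state p1 is accepting.

Yes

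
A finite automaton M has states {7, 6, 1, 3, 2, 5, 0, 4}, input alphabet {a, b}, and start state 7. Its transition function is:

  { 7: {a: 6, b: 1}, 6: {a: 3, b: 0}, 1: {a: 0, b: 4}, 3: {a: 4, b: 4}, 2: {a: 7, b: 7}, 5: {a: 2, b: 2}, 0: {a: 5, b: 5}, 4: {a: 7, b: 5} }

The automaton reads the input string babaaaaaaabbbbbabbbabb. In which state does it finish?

5

7 → 1 → 0 → 5 → 2 → 7 → 6 → 3 → 4 → 7 → 6 → 0 → 5 → 2 → 7 → 1 → 0 → 5 → 2 → 7 → 6 → 0 → 5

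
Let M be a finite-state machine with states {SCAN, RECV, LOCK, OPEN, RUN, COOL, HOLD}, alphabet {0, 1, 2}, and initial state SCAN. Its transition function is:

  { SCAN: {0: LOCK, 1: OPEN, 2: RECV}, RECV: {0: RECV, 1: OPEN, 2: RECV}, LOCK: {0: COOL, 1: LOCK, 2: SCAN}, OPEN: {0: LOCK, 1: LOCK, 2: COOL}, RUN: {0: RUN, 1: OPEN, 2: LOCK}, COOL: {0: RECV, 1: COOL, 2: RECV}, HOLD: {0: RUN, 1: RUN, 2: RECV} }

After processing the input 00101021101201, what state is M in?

OPEN

SCAN → LOCK → COOL → COOL → RECV → OPEN → LOCK → SCAN → OPEN → LOCK → COOL → COOL → RECV → RECV → OPEN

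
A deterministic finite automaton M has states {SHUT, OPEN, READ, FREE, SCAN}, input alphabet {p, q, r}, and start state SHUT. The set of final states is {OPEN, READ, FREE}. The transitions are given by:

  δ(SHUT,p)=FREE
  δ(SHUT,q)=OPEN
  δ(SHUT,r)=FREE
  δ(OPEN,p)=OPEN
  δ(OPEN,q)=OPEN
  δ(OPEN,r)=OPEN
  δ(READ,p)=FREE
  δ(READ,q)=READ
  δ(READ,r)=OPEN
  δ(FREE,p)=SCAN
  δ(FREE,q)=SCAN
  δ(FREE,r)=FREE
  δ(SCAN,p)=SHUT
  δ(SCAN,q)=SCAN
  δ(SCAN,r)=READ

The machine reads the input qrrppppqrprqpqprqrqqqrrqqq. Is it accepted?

Trace: SHUT -q-> OPEN -r-> OPEN -r-> OPEN -p-> OPEN -p-> OPEN -p-> OPEN -p-> OPEN -q-> OPEN -r-> OPEN -p-> OPEN -r-> OPEN -q-> OPEN -p-> OPEN -q-> OPEN -p-> OPEN -r-> OPEN -q-> OPEN -r-> OPEN -q-> OPEN -q-> OPEN -q-> OPEN -r-> OPEN -r-> OPEN -q-> OPEN -q-> OPEN -q-> OPEN
End state OPEN is accepting.

Yes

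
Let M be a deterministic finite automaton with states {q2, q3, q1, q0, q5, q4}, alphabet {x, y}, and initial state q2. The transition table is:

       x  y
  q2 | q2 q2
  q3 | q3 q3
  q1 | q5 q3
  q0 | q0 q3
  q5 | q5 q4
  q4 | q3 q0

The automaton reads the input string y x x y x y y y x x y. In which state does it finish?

Trace: q2 -y-> q2 -x-> q2 -x-> q2 -y-> q2 -x-> q2 -y-> q2 -y-> q2 -y-> q2 -x-> q2 -x-> q2 -y-> q2

q2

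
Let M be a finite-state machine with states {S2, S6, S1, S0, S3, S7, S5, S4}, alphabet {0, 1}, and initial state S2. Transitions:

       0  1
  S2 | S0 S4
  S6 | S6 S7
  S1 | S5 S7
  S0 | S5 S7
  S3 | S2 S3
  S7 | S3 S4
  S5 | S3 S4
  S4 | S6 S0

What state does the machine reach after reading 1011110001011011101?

S3

S2 → S4 → S6 → S7 → S4 → S0 → S7 → S3 → S2 → S0 → S7 → S3 → S3 → S3 → S2 → S4 → S0 → S7 → S3 → S3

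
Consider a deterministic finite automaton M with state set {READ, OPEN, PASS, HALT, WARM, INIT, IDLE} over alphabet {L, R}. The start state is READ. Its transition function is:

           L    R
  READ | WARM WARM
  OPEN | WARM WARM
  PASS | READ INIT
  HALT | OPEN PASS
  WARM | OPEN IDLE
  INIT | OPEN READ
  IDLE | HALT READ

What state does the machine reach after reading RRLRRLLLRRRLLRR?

IDLE

Trace: READ -R-> WARM -R-> IDLE -L-> HALT -R-> PASS -R-> INIT -L-> OPEN -L-> WARM -L-> OPEN -R-> WARM -R-> IDLE -R-> READ -L-> WARM -L-> OPEN -R-> WARM -R-> IDLE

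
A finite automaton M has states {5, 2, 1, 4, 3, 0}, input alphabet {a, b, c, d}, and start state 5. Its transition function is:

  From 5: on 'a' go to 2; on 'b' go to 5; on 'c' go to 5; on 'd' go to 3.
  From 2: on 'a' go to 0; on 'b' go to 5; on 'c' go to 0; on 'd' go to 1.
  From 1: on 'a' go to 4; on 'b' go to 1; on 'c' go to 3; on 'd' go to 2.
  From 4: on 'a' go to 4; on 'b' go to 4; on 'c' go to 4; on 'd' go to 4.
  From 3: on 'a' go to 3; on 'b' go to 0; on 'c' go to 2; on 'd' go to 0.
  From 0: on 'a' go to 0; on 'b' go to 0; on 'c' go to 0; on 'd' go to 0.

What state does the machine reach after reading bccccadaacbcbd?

4

5 → 5 → 5 → 5 → 5 → 5 → 2 → 1 → 4 → 4 → 4 → 4 → 4 → 4 → 4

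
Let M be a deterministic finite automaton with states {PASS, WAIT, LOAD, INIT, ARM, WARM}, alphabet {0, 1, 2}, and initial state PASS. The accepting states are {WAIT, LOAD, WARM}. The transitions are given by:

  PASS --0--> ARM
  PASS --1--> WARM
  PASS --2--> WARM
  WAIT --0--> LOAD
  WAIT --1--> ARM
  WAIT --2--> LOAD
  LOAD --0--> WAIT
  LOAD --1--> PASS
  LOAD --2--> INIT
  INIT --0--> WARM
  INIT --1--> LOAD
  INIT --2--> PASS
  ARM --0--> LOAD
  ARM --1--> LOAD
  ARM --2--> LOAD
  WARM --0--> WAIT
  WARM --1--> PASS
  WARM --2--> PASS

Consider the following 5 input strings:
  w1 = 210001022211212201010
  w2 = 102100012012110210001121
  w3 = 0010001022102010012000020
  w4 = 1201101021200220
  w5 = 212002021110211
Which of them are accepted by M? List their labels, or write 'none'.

w2, w3, w5

w1: PASS → WARM → PASS → ARM → LOAD → WAIT → ARM → LOAD → INIT → PASS → WARM → PASS → WARM → PASS → WARM → PASS → WARM → WAIT → ARM → LOAD → PASS → ARM  → end ARM, rejected
w2: PASS → WARM → WAIT → LOAD → PASS → ARM → LOAD → WAIT → ARM → LOAD → WAIT → ARM → LOAD → PASS → WARM → WAIT → LOAD → PASS → ARM → LOAD → WAIT → ARM → LOAD → INIT → LOAD  → end LOAD, accepted
w3: PASS → ARM → LOAD → PASS → ARM → LOAD → WAIT → ARM → LOAD → INIT → PASS → WARM → WAIT → LOAD → WAIT → ARM → LOAD → WAIT → ARM → LOAD → WAIT → LOAD → WAIT → LOAD → INIT → WARM  → end WARM, accepted
w4: PASS → WARM → PASS → ARM → LOAD → PASS → ARM → LOAD → WAIT → LOAD → PASS → WARM → WAIT → LOAD → INIT → PASS → ARM  → end ARM, rejected
w5: PASS → WARM → PASS → WARM → WAIT → LOAD → INIT → WARM → PASS → WARM → PASS → WARM → WAIT → LOAD → PASS → WARM  → end WARM, accepted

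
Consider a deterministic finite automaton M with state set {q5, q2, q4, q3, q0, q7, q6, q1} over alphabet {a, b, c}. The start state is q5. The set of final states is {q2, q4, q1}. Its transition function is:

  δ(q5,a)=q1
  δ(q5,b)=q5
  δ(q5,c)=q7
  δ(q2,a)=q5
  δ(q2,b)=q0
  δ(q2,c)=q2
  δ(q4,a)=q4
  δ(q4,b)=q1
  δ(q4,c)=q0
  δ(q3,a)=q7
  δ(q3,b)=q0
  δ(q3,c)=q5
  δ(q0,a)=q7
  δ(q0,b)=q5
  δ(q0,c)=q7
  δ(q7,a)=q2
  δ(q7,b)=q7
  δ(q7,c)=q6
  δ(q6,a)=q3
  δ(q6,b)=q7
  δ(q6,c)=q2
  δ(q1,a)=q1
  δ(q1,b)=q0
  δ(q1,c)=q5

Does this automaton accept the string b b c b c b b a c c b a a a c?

No

Trace: q5 -b-> q5 -b-> q5 -c-> q7 -b-> q7 -c-> q6 -b-> q7 -b-> q7 -a-> q2 -c-> q2 -c-> q2 -b-> q0 -a-> q7 -a-> q2 -a-> q5 -c-> q7
End state q7 is not accepting.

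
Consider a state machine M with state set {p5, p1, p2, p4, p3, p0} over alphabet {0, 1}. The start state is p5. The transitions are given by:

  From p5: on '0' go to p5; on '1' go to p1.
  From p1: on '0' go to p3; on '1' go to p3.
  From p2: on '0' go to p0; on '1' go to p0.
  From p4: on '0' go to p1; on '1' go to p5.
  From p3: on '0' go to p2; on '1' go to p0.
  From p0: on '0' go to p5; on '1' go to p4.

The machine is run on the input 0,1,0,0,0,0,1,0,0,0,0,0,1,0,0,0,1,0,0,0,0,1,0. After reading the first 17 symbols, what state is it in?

p4

Trace: p5 -0-> p5 -1-> p1 -0-> p3 -0-> p2 -0-> p0 -0-> p5 -1-> p1 -0-> p3 -0-> p2 -0-> p0 -0-> p5 -0-> p5 -1-> p1 -0-> p3 -0-> p2 -0-> p0 -1-> p4
After 17 symbols: p4.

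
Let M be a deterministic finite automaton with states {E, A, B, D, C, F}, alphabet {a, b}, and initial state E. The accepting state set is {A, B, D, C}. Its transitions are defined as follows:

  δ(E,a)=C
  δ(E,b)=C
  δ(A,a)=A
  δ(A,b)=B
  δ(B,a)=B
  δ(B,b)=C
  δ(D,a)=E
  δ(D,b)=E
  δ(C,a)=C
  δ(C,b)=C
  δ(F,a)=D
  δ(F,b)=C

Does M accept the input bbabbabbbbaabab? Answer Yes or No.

Yes

E → C → C → C → C → C → C → C → C → C → C → C → C → C → C → C
End state C is accepting.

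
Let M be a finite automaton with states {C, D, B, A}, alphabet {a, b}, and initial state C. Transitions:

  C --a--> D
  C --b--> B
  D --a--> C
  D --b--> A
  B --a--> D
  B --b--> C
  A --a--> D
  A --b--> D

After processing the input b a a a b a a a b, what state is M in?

Trace: C -b-> B -a-> D -a-> C -a-> D -b-> A -a-> D -a-> C -a-> D -b-> A

A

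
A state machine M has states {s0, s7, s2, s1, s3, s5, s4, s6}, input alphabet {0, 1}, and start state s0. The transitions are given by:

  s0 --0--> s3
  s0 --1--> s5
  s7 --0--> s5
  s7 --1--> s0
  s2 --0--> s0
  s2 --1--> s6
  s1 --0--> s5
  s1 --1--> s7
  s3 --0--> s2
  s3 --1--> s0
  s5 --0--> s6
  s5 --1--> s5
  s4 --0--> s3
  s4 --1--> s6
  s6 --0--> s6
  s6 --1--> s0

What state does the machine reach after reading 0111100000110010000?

s0 → s3 → s0 → s5 → s5 → s5 → s6 → s6 → s6 → s6 → s6 → s0 → s5 → s6 → s6 → s0 → s3 → s2 → s0 → s3

s3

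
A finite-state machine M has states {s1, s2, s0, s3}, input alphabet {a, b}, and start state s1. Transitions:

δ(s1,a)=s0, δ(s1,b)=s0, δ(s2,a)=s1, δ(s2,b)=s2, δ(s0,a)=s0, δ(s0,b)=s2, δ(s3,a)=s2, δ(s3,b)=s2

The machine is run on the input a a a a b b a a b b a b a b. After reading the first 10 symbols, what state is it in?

start at s1
read 'a': s1 → s0
read 'a': s0 → s0
read 'a': s0 → s0
read 'a': s0 → s0
read 'b': s0 → s2
read 'b': s2 → s2
read 'a': s2 → s1
read 'a': s1 → s0
read 'b': s0 → s2
read 'b': s2 → s2
After 10 symbols: s2.

s2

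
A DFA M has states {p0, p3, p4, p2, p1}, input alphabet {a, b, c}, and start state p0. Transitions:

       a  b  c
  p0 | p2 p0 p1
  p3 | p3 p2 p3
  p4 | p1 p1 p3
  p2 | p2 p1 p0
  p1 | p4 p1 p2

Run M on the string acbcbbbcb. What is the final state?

p0 → p2 → p0 → p0 → p1 → p1 → p1 → p1 → p2 → p1

p1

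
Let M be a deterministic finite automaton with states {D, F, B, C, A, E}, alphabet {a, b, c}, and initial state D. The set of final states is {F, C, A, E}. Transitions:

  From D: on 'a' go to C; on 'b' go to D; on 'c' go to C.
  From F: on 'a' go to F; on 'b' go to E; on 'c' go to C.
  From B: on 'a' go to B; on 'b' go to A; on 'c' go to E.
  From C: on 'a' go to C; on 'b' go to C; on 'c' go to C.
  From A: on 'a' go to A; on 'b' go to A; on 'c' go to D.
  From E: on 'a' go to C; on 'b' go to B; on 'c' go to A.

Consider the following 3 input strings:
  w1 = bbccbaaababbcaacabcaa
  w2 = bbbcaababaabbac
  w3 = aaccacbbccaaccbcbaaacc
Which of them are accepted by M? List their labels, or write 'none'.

w1, w2, w3

w1: D → D → D → C → C → C → C → C → C → C → C → C → C → C → C → C → C → C → C → C → C → C  → end C, accepted
w2: D → D → D → D → C → C → C → C → C → C → C → C → C → C → C → C  → end C, accepted
w3: D → C → C → C → C → C → C → C → C → C → C → C → C → C → C → C → C → C → C → C → C → C → C  → end C, accepted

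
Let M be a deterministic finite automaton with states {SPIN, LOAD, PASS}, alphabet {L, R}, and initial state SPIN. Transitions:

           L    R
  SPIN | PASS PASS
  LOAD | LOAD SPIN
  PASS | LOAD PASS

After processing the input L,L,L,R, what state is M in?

Trace: SPIN -L-> PASS -L-> LOAD -L-> LOAD -R-> SPIN

SPIN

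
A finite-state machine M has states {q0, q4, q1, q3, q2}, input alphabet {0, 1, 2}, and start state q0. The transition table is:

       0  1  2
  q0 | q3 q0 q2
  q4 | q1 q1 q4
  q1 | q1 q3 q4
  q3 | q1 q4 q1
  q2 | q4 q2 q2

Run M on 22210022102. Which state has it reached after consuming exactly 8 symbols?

Trace: q0 -2-> q2 -2-> q2 -2-> q2 -1-> q2 -0-> q4 -0-> q1 -2-> q4 -2-> q4
After 8 symbols: q4.

q4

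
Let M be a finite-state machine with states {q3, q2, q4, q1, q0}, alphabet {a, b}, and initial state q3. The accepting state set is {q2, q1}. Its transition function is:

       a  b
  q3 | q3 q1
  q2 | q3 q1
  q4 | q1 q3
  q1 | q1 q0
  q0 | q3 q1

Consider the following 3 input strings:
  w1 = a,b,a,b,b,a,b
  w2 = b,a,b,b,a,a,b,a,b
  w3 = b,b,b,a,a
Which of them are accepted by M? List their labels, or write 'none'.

w2, w3

w1:
  start at q3
  read 'a': q3 → q3
  read 'b': q3 → q1
  read 'a': q1 → q1
  read 'b': q1 → q0
  read 'b': q0 → q1
  read 'a': q1 → q1
  read 'b': q1 → q0
  end q0, rejected
w2:
  start at q3
  read 'b': q3 → q1
  read 'a': q1 → q1
  read 'b': q1 → q0
  read 'b': q0 → q1
  read 'a': q1 → q1
  read 'a': q1 → q1
  read 'b': q1 → q0
  read 'a': q0 → q3
  read 'b': q3 → q1
  end q1, accepted
w3:
  start at q3
  read 'b': q3 → q1
  read 'b': q1 → q0
  read 'b': q0 → q1
  read 'a': q1 → q1
  read 'a': q1 → q1
  end q1, accepted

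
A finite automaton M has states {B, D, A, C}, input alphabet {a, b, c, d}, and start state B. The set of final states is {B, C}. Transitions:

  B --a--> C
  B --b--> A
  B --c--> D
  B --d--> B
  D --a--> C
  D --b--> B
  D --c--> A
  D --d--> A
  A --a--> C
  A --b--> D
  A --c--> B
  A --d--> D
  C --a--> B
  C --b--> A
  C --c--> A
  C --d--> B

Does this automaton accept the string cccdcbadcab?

B → D → A → B → B → D → B → C → B → D → C → A
End state A is not accepting.

No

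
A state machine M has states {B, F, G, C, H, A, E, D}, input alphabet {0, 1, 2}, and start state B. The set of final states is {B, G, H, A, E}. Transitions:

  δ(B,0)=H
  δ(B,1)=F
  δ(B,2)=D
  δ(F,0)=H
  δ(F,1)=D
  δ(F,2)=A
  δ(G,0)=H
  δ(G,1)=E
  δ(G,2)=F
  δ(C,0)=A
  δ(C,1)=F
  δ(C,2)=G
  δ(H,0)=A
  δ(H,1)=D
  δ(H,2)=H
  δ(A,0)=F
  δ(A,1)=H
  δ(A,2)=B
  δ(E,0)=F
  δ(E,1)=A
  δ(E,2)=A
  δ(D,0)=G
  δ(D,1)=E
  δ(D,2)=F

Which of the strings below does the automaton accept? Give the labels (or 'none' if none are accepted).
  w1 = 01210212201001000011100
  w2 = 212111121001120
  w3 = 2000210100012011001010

w1: Trace: B -0-> H -1-> D -2-> F -1-> D -0-> G -2-> F -1-> D -2-> F -2-> A -0-> F -1-> D -0-> G -0-> H -1-> D -0-> G -0-> H -0-> A -0-> F -1-> D -1-> E -1-> A -0-> F -0-> H  → end H, accepted
w2: Trace: B -2-> D -1-> E -2-> A -1-> H -1-> D -1-> E -1-> A -2-> B -1-> F -0-> H -0-> A -1-> H -1-> D -2-> F -0-> H  → end H, accepted
w3: Trace: B -2-> D -0-> G -0-> H -0-> A -2-> B -1-> F -0-> H -1-> D -0-> G -0-> H -0-> A -1-> H -2-> H -0-> A -1-> H -1-> D -0-> G -0-> H -1-> D -0-> G -1-> E -0-> F  → end F, rejected

w1, w2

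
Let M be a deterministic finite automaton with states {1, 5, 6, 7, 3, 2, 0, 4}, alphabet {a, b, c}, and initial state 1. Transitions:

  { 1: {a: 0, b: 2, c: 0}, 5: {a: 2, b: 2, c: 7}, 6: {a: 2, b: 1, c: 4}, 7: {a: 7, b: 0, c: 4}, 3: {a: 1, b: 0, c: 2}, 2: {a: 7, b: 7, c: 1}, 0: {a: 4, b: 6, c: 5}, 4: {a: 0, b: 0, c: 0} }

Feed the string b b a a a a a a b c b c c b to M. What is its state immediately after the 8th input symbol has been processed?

7

1 → 2 → 7 → 7 → 7 → 7 → 7 → 7 → 7
After 8 symbols: 7.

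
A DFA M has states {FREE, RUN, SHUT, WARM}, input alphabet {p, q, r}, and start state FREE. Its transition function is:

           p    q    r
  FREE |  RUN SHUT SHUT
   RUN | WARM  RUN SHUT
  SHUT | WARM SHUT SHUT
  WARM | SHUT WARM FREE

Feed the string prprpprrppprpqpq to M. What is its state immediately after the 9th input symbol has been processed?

FREE → RUN → SHUT → WARM → FREE → RUN → WARM → FREE → SHUT → WARM
After 9 symbols: WARM.

WARM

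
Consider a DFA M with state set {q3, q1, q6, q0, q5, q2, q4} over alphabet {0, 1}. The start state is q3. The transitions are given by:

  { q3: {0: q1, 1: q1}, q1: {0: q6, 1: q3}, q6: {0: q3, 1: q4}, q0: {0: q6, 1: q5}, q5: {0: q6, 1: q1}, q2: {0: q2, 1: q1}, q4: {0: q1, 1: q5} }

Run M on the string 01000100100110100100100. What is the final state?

q3 → q1 → q3 → q1 → q6 → q3 → q1 → q6 → q3 → q1 → q6 → q3 → q1 → q3 → q1 → q3 → q1 → q6 → q4 → q1 → q6 → q4 → q1 → q6

q6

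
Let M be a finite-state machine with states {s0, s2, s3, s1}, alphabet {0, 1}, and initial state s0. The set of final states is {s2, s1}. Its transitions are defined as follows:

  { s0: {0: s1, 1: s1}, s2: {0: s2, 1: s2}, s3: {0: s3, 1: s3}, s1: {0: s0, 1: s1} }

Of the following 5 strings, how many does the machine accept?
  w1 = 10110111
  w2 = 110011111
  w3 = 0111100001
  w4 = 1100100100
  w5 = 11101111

5

w1: s0 → s1 → s0 → s1 → s1 → s0 → s1 → s1 → s1  → end s1, accepted
w2: s0 → s1 → s1 → s0 → s1 → s1 → s1 → s1 → s1 → s1  → end s1, accepted
w3: s0 → s1 → s1 → s1 → s1 → s1 → s0 → s1 → s0 → s1 → s1  → end s1, accepted
w4: s0 → s1 → s1 → s0 → s1 → s1 → s0 → s1 → s1 → s0 → s1  → end s1, accepted
w5: s0 → s1 → s1 → s1 → s0 → s1 → s1 → s1 → s1  → end s1, accepted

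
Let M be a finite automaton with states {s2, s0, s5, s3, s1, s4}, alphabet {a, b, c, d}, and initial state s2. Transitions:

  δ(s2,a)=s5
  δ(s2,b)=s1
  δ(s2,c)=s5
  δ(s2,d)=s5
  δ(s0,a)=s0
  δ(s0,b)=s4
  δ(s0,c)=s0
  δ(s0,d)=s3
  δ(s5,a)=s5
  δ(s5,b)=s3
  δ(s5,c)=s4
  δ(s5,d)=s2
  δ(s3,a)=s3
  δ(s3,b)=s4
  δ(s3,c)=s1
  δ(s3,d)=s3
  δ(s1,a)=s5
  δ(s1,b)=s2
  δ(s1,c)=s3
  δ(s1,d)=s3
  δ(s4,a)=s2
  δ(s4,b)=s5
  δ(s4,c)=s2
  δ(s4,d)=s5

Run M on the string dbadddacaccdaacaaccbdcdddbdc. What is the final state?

Trace: s2 -d-> s5 -b-> s3 -a-> s3 -d-> s3 -d-> s3 -d-> s3 -a-> s3 -c-> s1 -a-> s5 -c-> s4 -c-> s2 -d-> s5 -a-> s5 -a-> s5 -c-> s4 -a-> s2 -a-> s5 -c-> s4 -c-> s2 -b-> s1 -d-> s3 -c-> s1 -d-> s3 -d-> s3 -d-> s3 -b-> s4 -d-> s5 -c-> s4

s4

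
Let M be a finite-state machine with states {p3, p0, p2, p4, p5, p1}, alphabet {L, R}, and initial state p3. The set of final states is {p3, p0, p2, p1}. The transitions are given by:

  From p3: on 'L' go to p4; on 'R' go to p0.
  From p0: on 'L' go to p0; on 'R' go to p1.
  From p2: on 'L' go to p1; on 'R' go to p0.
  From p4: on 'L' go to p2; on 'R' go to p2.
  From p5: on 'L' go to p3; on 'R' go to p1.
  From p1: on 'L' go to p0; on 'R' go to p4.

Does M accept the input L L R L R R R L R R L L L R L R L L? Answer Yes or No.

Yes

Trace: p3 -L-> p4 -L-> p2 -R-> p0 -L-> p0 -R-> p1 -R-> p4 -R-> p2 -L-> p1 -R-> p4 -R-> p2 -L-> p1 -L-> p0 -L-> p0 -R-> p1 -L-> p0 -R-> p1 -L-> p0 -L-> p0
End state p0 is accepting.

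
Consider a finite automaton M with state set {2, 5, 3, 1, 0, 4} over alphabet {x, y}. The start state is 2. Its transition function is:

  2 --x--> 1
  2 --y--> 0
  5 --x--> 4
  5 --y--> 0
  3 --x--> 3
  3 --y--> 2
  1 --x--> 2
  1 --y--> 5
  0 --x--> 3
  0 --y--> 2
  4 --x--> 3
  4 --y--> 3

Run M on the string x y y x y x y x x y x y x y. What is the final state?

start at 2
read 'x': 2 → 1
read 'y': 1 → 5
read 'y': 5 → 0
read 'x': 0 → 3
read 'y': 3 → 2
read 'x': 2 → 1
read 'y': 1 → 5
read 'x': 5 → 4
read 'x': 4 → 3
read 'y': 3 → 2
read 'x': 2 → 1
read 'y': 1 → 5
read 'x': 5 → 4
read 'y': 4 → 3

3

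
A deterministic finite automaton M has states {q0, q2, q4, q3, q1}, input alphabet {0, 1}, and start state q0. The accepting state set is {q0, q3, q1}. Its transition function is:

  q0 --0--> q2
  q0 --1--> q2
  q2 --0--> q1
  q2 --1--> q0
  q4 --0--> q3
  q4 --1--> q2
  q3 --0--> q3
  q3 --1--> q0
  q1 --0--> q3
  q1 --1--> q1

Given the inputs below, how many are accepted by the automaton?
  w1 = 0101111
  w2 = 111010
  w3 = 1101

w1:
  start at q0
  read '0': q0 → q2
  read '1': q2 → q0
  read '0': q0 → q2
  read '1': q2 → q0
  read '1': q0 → q2
  read '1': q2 → q0
  read '1': q0 → q2
  end q2, rejected
w2:
  start at q0
  read '1': q0 → q2
  read '1': q2 → q0
  read '1': q0 → q2
  read '0': q2 → q1
  read '1': q1 → q1
  read '0': q1 → q3
  end q3, accepted
w3:
  start at q0
  read '1': q0 → q2
  read '1': q2 → q0
  read '0': q0 → q2
  read '1': q2 → q0
  end q0, accepted

2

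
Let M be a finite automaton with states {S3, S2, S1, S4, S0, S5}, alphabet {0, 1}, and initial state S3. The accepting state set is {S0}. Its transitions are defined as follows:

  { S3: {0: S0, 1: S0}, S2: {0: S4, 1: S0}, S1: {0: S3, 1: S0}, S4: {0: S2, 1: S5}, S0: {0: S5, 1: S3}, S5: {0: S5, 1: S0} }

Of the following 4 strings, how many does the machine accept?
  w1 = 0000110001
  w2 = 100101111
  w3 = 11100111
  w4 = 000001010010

2

w1: S3 → S0 → S5 → S5 → S5 → S0 → S3 → S0 → S5 → S5 → S0  → end S0, accepted
w2: S3 → S0 → S5 → S5 → S0 → S5 → S0 → S3 → S0 → S3  → end S3, rejected
w3: S3 → S0 → S3 → S0 → S5 → S5 → S0 → S3 → S0  → end S0, accepted
w4: S3 → S0 → S5 → S5 → S5 → S5 → S0 → S5 → S0 → S5 → S5 → S0 → S5  → end S5, rejected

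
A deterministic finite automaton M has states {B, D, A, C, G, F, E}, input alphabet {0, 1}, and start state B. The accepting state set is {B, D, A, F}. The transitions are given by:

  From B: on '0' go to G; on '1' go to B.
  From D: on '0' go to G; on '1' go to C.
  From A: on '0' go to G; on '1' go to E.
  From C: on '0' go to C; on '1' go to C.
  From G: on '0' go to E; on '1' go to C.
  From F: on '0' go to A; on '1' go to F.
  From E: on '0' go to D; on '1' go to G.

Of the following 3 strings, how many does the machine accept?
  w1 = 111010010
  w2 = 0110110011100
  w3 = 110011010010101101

0

w1: B → B → B → B → G → C → C → C → C → C  → end C, rejected
w2: B → G → C → C → C → C → C → C → C → C → C → C → C → C  → end C, rejected
w3: B → B → B → G → E → G → C → C → C → C → C → C → C → C → C → C → C → C → C  → end C, rejected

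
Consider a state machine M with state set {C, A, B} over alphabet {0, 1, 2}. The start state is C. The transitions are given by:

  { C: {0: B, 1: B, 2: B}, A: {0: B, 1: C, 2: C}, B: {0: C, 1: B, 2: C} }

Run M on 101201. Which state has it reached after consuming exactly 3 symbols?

C → B → C → B
After 3 symbols: B.

B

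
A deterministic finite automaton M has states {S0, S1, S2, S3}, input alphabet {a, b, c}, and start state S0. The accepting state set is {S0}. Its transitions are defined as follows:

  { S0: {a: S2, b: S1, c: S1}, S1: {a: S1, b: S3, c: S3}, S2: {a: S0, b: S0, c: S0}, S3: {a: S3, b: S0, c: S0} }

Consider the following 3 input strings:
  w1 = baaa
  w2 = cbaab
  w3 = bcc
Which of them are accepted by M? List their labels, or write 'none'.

w1: Trace: S0 -b-> S1 -a-> S1 -a-> S1 -a-> S1  → end S1, rejected
w2: Trace: S0 -c-> S1 -b-> S3 -a-> S3 -a-> S3 -b-> S0  → end S0, accepted
w3: Trace: S0 -b-> S1 -c-> S3 -c-> S0  → end S0, accepted

w2, w3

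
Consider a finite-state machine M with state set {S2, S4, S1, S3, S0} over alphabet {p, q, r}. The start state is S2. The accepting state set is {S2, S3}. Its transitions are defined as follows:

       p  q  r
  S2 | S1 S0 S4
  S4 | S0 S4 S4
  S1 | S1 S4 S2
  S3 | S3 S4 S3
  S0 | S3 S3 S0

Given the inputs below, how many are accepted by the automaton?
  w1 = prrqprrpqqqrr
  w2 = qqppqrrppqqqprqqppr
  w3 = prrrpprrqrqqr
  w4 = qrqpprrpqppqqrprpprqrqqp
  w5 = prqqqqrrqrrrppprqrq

1

w1:
  start at S2
  read 'p': S2 → S1
  read 'r': S1 → S2
  read 'r': S2 → S4
  read 'q': S4 → S4
  read 'p': S4 → S0
  read 'r': S0 → S0
  read 'r': S0 → S0
  read 'p': S0 → S3
  read 'q': S3 → S4
  read 'q': S4 → S4
  read 'q': S4 → S4
  read 'r': S4 → S4
  read 'r': S4 → S4
  end S4, rejected
w2:
  start at S2
  read 'q': S2 → S0
  read 'q': S0 → S3
  read 'p': S3 → S3
  read 'p': S3 → S3
  read 'q': S3 → S4
  read 'r': S4 → S4
  read 'r': S4 → S4
  read 'p': S4 → S0
  read 'p': S0 → S3
  read 'q': S3 → S4
  read 'q': S4 → S4
  read 'q': S4 → S4
  read 'p': S4 → S0
  read 'r': S0 → S0
  read 'q': S0 → S3
  read 'q': S3 → S4
  read 'p': S4 → S0
  read 'p': S0 → S3
  read 'r': S3 → S3
  end S3, accepted
w3:
  start at S2
  read 'p': S2 → S1
  read 'r': S1 → S2
  read 'r': S2 → S4
  read 'r': S4 → S4
  read 'p': S4 → S0
  read 'p': S0 → S3
  read 'r': S3 → S3
  read 'r': S3 → S3
  read 'q': S3 → S4
  read 'r': S4 → S4
  read 'q': S4 → S4
  read 'q': S4 → S4
  read 'r': S4 → S4
  end S4, rejected
w4:
  start at S2
  read 'q': S2 → S0
  read 'r': S0 → S0
  read 'q': S0 → S3
  read 'p': S3 → S3
  read 'p': S3 → S3
  read 'r': S3 → S3
  read 'r': S3 → S3
  read 'p': S3 → S3
  read 'q': S3 → S4
  read 'p': S4 → S0
  read 'p': S0 → S3
  read 'q': S3 → S4
  read 'q': S4 → S4
  read 'r': S4 → S4
  read 'p': S4 → S0
  read 'r': S0 → S0
  read 'p': S0 → S3
  read 'p': S3 → S3
  read 'r': S3 → S3
  read 'q': S3 → S4
  read 'r': S4 → S4
  read 'q': S4 → S4
  read 'q': S4 → S4
  read 'p': S4 → S0
  end S0, rejected
w5:
  start at S2
  read 'p': S2 → S1
  read 'r': S1 → S2
  read 'q': S2 → S0
  read 'q': S0 → S3
  read 'q': S3 → S4
  read 'q': S4 → S4
  read 'r': S4 → S4
  read 'r': S4 → S4
  read 'q': S4 → S4
  read 'r': S4 → S4
  read 'r': S4 → S4
  read 'r': S4 → S4
  read 'p': S4 → S0
  read 'p': S0 → S3
  read 'p': S3 → S3
  read 'r': S3 → S3
  read 'q': S3 → S4
  read 'r': S4 → S4
  read 'q': S4 → S4
  end S4, rejected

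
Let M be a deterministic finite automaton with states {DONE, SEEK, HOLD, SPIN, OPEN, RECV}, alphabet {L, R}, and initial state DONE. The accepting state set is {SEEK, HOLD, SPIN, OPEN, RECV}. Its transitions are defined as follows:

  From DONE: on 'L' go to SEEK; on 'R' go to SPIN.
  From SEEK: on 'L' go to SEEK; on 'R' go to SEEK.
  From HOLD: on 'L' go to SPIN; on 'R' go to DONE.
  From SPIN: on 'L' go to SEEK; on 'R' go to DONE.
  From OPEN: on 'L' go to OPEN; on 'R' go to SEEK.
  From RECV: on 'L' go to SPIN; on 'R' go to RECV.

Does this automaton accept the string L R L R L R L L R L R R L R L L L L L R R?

start at DONE
read 'L': DONE → SEEK
read 'R': SEEK → SEEK
read 'L': SEEK → SEEK
read 'R': SEEK → SEEK
read 'L': SEEK → SEEK
read 'R': SEEK → SEEK
read 'L': SEEK → SEEK
read 'L': SEEK → SEEK
read 'R': SEEK → SEEK
read 'L': SEEK → SEEK
read 'R': SEEK → SEEK
read 'R': SEEK → SEEK
read 'L': SEEK → SEEK
read 'R': SEEK → SEEK
read 'L': SEEK → SEEK
read 'L': SEEK → SEEK
read 'L': SEEK → SEEK
read 'L': SEEK → SEEK
read 'L': SEEK → SEEK
read 'R': SEEK → SEEK
read 'R': SEEK → SEEK
End state SEEK is accepting.

Yes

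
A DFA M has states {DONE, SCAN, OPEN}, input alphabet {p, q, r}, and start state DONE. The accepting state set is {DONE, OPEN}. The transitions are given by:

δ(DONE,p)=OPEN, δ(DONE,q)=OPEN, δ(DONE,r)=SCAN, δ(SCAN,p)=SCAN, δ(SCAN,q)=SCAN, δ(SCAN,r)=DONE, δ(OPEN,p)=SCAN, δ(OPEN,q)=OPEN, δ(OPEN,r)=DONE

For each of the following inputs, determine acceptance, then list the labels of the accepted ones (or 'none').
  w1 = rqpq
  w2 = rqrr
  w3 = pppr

w1:
  start at DONE
  read 'r': DONE → SCAN
  read 'q': SCAN → SCAN
  read 'p': SCAN → SCAN
  read 'q': SCAN → SCAN
  end SCAN, rejected
w2:
  start at DONE
  read 'r': DONE → SCAN
  read 'q': SCAN → SCAN
  read 'r': SCAN → DONE
  read 'r': DONE → SCAN
  end SCAN, rejected
w3:
  start at DONE
  read 'p': DONE → OPEN
  read 'p': OPEN → SCAN
  read 'p': SCAN → SCAN
  read 'r': SCAN → DONE
  end DONE, accepted

w3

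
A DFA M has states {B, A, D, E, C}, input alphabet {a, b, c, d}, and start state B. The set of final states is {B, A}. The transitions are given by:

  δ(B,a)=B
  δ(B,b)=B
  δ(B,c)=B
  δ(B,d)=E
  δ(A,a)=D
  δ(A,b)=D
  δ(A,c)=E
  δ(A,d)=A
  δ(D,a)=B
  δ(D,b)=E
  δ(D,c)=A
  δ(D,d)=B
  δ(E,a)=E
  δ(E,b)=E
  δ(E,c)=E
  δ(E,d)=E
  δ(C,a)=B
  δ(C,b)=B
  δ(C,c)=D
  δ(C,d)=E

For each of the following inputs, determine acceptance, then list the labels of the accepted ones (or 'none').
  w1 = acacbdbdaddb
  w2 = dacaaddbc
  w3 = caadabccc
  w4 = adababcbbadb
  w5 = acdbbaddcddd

w1: Trace: B -a-> B -c-> B -a-> B -c-> B -b-> B -d-> E -b-> E -d-> E -a-> E -d-> E -d-> E -b-> E  → end E, rejected
w2: Trace: B -d-> E -a-> E -c-> E -a-> E -a-> E -d-> E -d-> E -b-> E -c-> E  → end E, rejected
w3: Trace: B -c-> B -a-> B -a-> B -d-> E -a-> E -b-> E -c-> E -c-> E -c-> E  → end E, rejected
w4: Trace: B -a-> B -d-> E -a-> E -b-> E -a-> E -b-> E -c-> E -b-> E -b-> E -a-> E -d-> E -b-> E  → end E, rejected
w5: Trace: B -a-> B -c-> B -d-> E -b-> E -b-> E -a-> E -d-> E -d-> E -c-> E -d-> E -d-> E -d-> E  → end E, rejected

none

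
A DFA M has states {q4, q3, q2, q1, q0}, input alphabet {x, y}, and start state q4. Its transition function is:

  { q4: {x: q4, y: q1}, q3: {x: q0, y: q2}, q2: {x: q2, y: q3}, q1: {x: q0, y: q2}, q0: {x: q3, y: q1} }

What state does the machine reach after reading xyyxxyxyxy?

start at q4
read 'x': q4 → q4
read 'y': q4 → q1
read 'y': q1 → q2
read 'x': q2 → q2
read 'x': q2 → q2
read 'y': q2 → q3
read 'x': q3 → q0
read 'y': q0 → q1
read 'x': q1 → q0
read 'y': q0 → q1

q1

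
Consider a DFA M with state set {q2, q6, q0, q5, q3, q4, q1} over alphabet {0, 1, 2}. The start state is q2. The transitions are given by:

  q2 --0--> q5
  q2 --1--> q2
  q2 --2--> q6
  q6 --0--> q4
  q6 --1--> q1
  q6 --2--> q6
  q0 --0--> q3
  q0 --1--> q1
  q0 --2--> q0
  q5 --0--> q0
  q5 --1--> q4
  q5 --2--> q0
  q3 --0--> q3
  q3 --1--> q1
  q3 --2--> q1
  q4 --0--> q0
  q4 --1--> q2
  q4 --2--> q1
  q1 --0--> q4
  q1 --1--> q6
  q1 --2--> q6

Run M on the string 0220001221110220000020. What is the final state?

q4

start at q2
read '0': q2 → q5
read '2': q5 → q0
read '2': q0 → q0
read '0': q0 → q3
read '0': q3 → q3
read '0': q3 → q3
read '1': q3 → q1
read '2': q1 → q6
read '2': q6 → q6
read '1': q6 → q1
read '1': q1 → q6
read '1': q6 → q1
read '0': q1 → q4
read '2': q4 → q1
read '2': q1 → q6
read '0': q6 → q4
read '0': q4 → q0
read '0': q0 → q3
read '0': q3 → q3
read '0': q3 → q3
read '2': q3 → q1
read '0': q1 → q4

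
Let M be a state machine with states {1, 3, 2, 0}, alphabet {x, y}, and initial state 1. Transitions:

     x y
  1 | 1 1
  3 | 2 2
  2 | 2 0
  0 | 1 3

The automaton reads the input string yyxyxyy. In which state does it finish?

Trace: 1 -y-> 1 -y-> 1 -x-> 1 -y-> 1 -x-> 1 -y-> 1 -y-> 1

1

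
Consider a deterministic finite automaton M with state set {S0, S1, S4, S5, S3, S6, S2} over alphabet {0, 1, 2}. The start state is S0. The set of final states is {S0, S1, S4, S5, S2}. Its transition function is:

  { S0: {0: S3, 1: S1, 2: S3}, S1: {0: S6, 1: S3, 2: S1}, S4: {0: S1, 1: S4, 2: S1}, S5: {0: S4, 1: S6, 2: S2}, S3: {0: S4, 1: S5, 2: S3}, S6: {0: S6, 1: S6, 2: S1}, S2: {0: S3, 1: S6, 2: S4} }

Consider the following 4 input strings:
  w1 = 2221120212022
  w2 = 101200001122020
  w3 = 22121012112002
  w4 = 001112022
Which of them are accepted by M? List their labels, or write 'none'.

w1, w3, w4

w1: S0 → S3 → S3 → S3 → S5 → S6 → S1 → S6 → S1 → S3 → S3 → S4 → S1 → S1  → end S1, accepted
w2: S0 → S1 → S6 → S6 → S1 → S6 → S6 → S6 → S6 → S6 → S6 → S1 → S1 → S6 → S1 → S6  → end S6, rejected
w3: S0 → S3 → S3 → S5 → S2 → S6 → S6 → S6 → S1 → S3 → S5 → S2 → S3 → S4 → S1  → end S1, accepted
w4: S0 → S3 → S4 → S4 → S4 → S4 → S1 → S6 → S1 → S1  → end S1, accepted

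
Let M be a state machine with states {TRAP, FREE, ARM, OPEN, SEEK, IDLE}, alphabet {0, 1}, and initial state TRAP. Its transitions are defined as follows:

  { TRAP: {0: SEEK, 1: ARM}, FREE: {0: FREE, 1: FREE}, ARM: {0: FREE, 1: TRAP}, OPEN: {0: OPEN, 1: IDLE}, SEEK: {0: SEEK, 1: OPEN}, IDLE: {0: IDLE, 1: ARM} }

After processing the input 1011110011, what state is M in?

TRAP → ARM → FREE → FREE → FREE → FREE → FREE → FREE → FREE → FREE → FREE

FREE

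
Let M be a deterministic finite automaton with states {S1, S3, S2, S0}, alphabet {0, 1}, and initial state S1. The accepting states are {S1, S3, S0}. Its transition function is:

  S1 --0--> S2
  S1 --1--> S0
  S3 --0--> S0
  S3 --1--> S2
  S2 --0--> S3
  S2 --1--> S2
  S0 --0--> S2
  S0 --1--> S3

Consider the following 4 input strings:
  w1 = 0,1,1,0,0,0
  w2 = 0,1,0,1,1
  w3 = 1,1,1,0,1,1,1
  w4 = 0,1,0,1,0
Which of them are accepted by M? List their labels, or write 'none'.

w1:
  start at S1
  read '0': S1 → S2
  read '1': S2 → S2
  read '1': S2 → S2
  read '0': S2 → S3
  read '0': S3 → S0
  read '0': S0 → S2
  end S2, rejected
w2:
  start at S1
  read '0': S1 → S2
  read '1': S2 → S2
  read '0': S2 → S3
  read '1': S3 → S2
  read '1': S2 → S2
  end S2, rejected
w3:
  start at S1
  read '1': S1 → S0
  read '1': S0 → S3
  read '1': S3 → S2
  read '0': S2 → S3
  read '1': S3 → S2
  read '1': S2 → S2
  read '1': S2 → S2
  end S2, rejected
w4:
  start at S1
  read '0': S1 → S2
  read '1': S2 → S2
  read '0': S2 → S3
  read '1': S3 → S2
  read '0': S2 → S3
  end S3, accepted

w4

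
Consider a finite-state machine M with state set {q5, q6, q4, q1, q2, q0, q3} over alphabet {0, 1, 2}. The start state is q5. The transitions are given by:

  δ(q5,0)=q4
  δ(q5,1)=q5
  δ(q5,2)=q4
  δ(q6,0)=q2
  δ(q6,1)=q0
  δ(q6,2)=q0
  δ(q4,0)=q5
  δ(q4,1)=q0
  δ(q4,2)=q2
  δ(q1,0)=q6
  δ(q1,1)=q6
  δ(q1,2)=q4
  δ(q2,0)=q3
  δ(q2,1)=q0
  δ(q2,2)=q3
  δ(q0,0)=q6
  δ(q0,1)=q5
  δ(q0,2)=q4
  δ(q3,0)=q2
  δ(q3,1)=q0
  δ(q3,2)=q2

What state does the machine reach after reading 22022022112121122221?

q5 → q4 → q2 → q3 → q2 → q3 → q2 → q3 → q2 → q0 → q5 → q4 → q0 → q4 → q0 → q5 → q4 → q2 → q3 → q2 → q0

q0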